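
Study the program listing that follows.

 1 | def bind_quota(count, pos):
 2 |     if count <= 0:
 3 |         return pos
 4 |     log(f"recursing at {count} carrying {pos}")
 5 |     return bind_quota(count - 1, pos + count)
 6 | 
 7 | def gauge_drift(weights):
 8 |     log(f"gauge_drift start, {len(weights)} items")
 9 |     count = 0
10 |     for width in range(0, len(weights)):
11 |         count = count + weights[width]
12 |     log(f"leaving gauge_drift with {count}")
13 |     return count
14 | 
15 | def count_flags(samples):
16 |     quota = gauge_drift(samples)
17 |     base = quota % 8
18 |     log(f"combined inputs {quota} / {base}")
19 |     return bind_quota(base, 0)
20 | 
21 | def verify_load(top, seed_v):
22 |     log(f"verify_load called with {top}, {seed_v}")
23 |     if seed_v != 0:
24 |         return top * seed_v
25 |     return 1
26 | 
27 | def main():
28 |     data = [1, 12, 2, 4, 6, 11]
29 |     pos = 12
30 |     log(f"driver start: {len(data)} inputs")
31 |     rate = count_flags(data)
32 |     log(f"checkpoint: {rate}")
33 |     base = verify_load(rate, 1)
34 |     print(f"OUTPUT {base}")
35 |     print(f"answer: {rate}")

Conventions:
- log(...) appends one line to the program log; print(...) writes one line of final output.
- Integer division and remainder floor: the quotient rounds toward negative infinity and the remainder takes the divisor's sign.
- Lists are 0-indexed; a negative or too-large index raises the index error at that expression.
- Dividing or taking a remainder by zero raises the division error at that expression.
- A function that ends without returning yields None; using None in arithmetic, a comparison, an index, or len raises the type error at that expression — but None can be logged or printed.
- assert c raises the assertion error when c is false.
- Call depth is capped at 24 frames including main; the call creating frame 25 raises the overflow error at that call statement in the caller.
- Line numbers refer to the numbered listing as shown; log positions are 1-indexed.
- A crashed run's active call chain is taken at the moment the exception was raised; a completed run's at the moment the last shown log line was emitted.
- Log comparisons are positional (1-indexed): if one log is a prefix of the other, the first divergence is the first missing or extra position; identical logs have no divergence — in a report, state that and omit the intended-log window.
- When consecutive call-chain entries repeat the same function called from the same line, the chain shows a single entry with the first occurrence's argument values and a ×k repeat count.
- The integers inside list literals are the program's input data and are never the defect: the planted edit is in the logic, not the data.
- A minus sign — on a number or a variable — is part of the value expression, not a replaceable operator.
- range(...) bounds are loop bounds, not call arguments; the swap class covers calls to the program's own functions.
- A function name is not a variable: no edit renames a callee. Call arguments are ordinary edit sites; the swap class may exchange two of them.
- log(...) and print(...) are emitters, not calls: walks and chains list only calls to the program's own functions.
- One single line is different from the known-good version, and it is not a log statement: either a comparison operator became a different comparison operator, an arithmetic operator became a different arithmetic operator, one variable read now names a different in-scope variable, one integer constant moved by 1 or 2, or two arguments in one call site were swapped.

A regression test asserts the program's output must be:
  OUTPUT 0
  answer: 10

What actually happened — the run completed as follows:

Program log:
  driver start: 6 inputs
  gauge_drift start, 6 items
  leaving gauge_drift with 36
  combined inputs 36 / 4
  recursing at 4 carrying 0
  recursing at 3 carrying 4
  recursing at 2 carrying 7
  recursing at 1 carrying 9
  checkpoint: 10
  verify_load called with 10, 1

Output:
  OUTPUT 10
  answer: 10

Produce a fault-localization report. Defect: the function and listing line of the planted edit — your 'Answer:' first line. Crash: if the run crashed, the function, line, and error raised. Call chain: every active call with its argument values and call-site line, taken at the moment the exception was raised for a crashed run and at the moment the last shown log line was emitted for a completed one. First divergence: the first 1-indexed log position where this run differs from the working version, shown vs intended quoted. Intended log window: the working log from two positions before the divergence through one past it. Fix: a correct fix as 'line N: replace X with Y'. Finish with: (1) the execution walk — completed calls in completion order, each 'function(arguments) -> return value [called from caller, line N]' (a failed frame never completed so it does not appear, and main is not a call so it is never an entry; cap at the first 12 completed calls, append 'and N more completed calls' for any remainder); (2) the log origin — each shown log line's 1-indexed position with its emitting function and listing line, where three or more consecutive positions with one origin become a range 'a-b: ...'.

Answer: the defect is in verify_load at line 24.
Core observation: The logs agree in full; only the final output differs.
Call chain: main -> verify_load(10, 1) (called at line 33).
First divergence: none; the two logs match at every position.
Execution walk:
  gauge_drift([1, 12, 2, 4, 6, 11]) -> 36  [called from count_flags, line 16]
  bind_quota(0, 10) -> 10  [called from bind_quota, line 5]
  bind_quota(1, 9) -> 10  [called from bind_quota, line 5]
  bind_quota(2, 7) -> 10  [called from bind_quota, line 5]
  bind_quota(3, 4) -> 10  [called from bind_quota, line 5]
  bind_quota(4, 0) -> 10  [called from count_flags, line 19]
  count_flags([1, 12, 2, 4, 6, 11]) -> 10  [called from main, line 31]
  verify_load(10, 1) -> 10  [called from main, line 33]
Log origin:
  1 — main, line 30
  2 — gauge_drift, line 8
  3 — gauge_drift, line 12
  4 — count_flags, line 18
  5-8 — bind_quota, line 4
  9 — main, line 32
  10 — verify_load, line 22
A correct fix: line 24: replace `*` with `%`.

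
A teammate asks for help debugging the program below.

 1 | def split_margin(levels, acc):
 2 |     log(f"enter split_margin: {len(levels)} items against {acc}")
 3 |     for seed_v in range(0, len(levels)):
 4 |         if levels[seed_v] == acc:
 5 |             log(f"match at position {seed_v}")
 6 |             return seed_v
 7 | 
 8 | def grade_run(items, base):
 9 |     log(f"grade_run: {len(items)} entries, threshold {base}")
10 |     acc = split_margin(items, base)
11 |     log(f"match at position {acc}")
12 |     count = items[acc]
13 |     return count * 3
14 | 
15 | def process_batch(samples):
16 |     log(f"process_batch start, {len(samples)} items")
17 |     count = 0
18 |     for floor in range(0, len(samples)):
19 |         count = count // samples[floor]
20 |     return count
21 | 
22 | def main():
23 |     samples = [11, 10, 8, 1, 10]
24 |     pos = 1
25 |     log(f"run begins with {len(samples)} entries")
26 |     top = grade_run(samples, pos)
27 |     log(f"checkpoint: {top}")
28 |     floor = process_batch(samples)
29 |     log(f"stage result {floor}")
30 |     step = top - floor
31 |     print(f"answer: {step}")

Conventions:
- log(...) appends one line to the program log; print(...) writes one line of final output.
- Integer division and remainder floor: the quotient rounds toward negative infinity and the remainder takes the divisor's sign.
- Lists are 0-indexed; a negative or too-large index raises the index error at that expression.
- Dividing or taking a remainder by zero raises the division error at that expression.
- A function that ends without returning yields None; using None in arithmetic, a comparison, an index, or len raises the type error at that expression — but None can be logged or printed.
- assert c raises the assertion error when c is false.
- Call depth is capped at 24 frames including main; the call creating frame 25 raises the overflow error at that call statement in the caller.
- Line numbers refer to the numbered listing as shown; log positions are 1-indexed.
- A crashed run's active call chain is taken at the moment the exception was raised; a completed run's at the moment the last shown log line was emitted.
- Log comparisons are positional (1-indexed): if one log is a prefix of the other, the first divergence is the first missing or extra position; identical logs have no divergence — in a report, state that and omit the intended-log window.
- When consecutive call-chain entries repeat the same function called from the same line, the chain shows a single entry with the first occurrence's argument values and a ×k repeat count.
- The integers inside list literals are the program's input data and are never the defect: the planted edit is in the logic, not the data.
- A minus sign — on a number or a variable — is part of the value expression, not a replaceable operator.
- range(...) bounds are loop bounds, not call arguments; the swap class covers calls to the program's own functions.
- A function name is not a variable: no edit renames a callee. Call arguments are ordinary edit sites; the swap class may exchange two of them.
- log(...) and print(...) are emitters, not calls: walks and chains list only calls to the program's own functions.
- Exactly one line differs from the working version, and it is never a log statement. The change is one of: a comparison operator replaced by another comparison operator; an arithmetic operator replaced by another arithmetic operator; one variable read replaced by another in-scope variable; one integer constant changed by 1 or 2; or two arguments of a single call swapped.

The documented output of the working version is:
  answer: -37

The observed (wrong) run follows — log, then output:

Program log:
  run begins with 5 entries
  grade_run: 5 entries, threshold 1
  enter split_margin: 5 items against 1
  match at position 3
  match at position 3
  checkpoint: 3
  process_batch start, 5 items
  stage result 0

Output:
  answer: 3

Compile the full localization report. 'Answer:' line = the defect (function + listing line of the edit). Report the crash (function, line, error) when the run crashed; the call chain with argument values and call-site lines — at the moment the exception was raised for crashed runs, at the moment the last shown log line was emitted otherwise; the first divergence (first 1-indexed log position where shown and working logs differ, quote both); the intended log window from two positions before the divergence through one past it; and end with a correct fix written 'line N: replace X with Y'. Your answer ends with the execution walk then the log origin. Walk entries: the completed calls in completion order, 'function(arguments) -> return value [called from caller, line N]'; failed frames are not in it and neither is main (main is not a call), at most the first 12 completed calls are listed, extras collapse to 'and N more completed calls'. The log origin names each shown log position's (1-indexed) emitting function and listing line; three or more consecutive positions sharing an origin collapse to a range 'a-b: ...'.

Answer: the defect is in process_batch at line 19.
The tell: Log line 8 is where behavior first shows: 'stage result 0' appears instead of 'stage result 40'.
Call chain: main.
First divergence: position 8 — shown 'stage result 0', intended 'stage result 40'.
Intended log window:
  6: checkpoint: 3
  7: process_batch start, 5 items
  8: stage result 40
Execution walk:
  split_margin([11, 10, 8, 1, 10], 1) -> 3  [called from grade_run, line 10]
  grade_run([11, 10, 8, 1, 10], 1) -> 3  [called from main, line 26]
  process_batch([11, 10, 8, 1, 10]) -> 0  [called from main, line 28]
Origin of each log line:
  1: from main, line 25
  2: from grade_run, line 9
  3: from split_margin, line 2
  4: from split_margin, line 5
  5: from grade_run, line 11
  6: from main, line 27
  7: from process_batch, line 16
  8: from main, line 29
A correct fix: line 19: replace `//` with `+`.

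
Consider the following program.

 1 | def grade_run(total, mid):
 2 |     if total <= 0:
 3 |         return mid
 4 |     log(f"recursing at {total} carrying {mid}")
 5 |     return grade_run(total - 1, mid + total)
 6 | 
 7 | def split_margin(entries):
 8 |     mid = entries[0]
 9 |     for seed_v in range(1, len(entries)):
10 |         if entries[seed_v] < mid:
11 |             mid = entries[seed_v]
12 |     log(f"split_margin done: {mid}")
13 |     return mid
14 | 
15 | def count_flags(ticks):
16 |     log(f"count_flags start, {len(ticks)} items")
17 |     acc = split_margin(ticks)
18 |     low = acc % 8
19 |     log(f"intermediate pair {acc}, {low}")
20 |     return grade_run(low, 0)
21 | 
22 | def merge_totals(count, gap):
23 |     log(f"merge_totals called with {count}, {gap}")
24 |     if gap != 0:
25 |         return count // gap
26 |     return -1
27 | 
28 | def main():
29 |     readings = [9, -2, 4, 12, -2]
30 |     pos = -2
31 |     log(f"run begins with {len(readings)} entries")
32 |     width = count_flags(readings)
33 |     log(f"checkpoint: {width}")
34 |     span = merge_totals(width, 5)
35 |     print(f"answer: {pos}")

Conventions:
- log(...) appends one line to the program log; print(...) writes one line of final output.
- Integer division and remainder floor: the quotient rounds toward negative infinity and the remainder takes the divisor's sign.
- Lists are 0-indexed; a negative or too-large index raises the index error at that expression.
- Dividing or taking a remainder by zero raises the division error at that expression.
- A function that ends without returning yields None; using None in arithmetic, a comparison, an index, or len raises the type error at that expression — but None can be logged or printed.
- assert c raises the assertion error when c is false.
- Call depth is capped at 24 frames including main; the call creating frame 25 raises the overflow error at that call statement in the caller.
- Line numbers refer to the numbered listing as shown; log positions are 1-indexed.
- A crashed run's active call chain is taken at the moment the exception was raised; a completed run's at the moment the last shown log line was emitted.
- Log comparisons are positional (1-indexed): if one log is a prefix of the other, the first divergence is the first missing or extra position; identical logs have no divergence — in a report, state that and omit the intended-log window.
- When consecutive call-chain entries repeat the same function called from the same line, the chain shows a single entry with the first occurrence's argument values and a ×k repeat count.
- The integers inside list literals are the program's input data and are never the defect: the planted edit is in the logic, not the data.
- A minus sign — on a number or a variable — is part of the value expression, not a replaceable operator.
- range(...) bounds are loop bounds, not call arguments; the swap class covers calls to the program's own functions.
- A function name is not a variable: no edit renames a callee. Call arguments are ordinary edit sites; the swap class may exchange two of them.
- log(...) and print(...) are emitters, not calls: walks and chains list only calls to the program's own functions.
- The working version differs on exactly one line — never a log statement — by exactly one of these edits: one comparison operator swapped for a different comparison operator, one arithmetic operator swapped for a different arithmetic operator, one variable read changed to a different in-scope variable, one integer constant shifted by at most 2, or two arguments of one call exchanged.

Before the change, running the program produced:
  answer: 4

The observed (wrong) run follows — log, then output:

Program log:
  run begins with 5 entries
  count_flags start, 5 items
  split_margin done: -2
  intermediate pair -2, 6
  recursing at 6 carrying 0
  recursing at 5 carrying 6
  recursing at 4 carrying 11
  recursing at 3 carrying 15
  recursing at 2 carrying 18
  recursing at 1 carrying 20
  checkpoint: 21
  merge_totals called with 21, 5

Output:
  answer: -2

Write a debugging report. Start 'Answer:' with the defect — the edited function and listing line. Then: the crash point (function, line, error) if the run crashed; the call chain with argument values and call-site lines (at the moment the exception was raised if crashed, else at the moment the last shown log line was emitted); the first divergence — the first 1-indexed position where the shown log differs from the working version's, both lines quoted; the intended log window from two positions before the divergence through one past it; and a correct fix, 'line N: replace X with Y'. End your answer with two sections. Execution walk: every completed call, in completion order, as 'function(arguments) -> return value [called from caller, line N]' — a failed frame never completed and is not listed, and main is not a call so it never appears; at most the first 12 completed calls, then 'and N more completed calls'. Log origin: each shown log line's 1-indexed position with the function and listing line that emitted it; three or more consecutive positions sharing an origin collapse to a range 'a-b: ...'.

Answer: the defect is in main at line 35.
The tell: Every logged value matches the working version; the printed result is what differs.
Call chain: main -> merge_totals(21, 5) (called at line 34).
First divergence: there is none — every log position agrees.
Execution walk:
  split_margin([9, -2, 4, 12, -2]) -> -2  [called from count_flags, line 17]
  grade_run(0, 21) -> 21  [called from grade_run, line 5]
  grade_run(1, 20) -> 21  [called from grade_run, line 5]
  grade_run(2, 18) -> 21  [called from grade_run, line 5]
  grade_run(3, 15) -> 21  [called from grade_run, line 5]
  grade_run(4, 11) -> 21  [called from grade_run, line 5]
  grade_run(5, 6) -> 21  [called from grade_run, line 5]
  grade_run(6, 0) -> 21  [called from count_flags, line 20]
  count_flags([9, -2, 4, 12, -2]) -> 21  [called from main, line 32]
  merge_totals(21, 5) -> 4  [called from main, line 34]
Log line origins:
  1: logged in main at line 31
  2: logged in count_flags at line 16
  3: logged in split_margin at line 12
  4: logged in count_flags at line 19
  5-10: logged in grade_run at line 4
  11: logged in main at line 33
  12: logged in merge_totals at line 23
A correct fix: line 35: replace `pos` with `span`.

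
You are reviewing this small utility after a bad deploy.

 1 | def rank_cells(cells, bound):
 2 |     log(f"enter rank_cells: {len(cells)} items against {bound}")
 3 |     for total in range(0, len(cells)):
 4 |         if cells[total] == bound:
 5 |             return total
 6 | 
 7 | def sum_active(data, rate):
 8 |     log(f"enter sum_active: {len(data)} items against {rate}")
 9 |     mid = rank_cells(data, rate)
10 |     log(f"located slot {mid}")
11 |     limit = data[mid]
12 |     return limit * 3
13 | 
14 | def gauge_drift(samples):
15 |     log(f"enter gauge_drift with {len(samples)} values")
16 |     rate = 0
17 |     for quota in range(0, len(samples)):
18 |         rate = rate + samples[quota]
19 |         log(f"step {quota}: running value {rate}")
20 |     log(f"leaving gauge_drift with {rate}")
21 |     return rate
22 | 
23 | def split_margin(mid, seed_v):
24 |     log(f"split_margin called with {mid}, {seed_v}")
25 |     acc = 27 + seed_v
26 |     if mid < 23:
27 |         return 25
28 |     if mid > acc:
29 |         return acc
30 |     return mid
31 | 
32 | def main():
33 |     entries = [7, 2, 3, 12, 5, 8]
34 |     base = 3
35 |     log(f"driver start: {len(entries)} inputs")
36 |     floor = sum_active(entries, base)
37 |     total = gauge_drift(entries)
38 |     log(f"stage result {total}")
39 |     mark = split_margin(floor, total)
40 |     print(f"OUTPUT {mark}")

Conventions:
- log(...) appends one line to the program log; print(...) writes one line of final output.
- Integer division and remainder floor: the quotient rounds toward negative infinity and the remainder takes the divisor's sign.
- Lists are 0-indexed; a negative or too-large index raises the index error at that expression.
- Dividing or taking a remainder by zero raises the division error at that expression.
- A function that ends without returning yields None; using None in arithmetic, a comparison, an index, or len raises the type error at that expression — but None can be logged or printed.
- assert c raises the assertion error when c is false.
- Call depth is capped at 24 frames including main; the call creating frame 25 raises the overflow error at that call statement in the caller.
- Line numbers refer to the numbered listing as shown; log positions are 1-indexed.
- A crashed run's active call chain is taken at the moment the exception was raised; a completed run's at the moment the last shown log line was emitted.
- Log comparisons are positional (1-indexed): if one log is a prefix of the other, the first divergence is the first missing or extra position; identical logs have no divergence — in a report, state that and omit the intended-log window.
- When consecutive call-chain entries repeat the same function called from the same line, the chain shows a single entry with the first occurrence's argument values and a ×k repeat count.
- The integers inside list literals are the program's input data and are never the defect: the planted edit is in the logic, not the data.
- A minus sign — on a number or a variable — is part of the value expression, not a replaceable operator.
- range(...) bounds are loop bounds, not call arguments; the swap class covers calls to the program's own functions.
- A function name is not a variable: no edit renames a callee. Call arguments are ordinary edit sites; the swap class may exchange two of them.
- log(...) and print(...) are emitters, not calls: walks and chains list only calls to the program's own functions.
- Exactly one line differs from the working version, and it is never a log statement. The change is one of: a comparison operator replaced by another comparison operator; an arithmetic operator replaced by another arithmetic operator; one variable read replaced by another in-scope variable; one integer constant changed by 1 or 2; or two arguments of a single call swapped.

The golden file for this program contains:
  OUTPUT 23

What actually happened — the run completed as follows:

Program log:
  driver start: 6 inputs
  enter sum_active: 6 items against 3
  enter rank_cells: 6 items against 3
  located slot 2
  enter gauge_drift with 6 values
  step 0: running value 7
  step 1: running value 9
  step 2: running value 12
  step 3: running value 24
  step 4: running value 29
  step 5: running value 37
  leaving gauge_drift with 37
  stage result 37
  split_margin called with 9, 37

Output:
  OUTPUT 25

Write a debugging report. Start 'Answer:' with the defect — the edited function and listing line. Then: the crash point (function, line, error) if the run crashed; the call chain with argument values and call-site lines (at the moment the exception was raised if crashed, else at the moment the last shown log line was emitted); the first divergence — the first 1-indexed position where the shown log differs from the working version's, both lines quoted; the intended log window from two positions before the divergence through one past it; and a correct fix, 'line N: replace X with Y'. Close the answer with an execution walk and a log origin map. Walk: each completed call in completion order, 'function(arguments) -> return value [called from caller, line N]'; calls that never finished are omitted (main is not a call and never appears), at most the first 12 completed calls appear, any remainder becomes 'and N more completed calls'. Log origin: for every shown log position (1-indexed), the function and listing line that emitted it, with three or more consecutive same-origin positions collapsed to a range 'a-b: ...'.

Answer: the defect is in split_margin at line 27.
The tell: Log streams are identical — the defect surfaces only in the printed output.
Call chain: main -> split_margin(9, 37) (called at line 39).
First divergence: there is none — every log position agrees.
Execution walk:
  rank_cells([7, 2, 3, 12, 5, 8], 3) -> 2  [called from sum_active, line 9]
  sum_active([7, 2, 3, 12, 5, 8], 3) -> 9  [called from main, line 36]
  gauge_drift([7, 2, 3, 12, 5, 8]) -> 37  [called from main, line 37]
  split_margin(9, 37) -> 25  [called from main, line 39]
Log line origins:
  1: from main, line 35
  2: from sum_active, line 8
  3: from rank_cells, line 2
  4: from sum_active, line 10
  5: from gauge_drift, line 15
  6-11: from gauge_drift, line 19
  12: from gauge_drift, line 20
  13: from main, line 38
  14: from split_margin, line 24
A correct fix: line 27: replace `25` with `23`.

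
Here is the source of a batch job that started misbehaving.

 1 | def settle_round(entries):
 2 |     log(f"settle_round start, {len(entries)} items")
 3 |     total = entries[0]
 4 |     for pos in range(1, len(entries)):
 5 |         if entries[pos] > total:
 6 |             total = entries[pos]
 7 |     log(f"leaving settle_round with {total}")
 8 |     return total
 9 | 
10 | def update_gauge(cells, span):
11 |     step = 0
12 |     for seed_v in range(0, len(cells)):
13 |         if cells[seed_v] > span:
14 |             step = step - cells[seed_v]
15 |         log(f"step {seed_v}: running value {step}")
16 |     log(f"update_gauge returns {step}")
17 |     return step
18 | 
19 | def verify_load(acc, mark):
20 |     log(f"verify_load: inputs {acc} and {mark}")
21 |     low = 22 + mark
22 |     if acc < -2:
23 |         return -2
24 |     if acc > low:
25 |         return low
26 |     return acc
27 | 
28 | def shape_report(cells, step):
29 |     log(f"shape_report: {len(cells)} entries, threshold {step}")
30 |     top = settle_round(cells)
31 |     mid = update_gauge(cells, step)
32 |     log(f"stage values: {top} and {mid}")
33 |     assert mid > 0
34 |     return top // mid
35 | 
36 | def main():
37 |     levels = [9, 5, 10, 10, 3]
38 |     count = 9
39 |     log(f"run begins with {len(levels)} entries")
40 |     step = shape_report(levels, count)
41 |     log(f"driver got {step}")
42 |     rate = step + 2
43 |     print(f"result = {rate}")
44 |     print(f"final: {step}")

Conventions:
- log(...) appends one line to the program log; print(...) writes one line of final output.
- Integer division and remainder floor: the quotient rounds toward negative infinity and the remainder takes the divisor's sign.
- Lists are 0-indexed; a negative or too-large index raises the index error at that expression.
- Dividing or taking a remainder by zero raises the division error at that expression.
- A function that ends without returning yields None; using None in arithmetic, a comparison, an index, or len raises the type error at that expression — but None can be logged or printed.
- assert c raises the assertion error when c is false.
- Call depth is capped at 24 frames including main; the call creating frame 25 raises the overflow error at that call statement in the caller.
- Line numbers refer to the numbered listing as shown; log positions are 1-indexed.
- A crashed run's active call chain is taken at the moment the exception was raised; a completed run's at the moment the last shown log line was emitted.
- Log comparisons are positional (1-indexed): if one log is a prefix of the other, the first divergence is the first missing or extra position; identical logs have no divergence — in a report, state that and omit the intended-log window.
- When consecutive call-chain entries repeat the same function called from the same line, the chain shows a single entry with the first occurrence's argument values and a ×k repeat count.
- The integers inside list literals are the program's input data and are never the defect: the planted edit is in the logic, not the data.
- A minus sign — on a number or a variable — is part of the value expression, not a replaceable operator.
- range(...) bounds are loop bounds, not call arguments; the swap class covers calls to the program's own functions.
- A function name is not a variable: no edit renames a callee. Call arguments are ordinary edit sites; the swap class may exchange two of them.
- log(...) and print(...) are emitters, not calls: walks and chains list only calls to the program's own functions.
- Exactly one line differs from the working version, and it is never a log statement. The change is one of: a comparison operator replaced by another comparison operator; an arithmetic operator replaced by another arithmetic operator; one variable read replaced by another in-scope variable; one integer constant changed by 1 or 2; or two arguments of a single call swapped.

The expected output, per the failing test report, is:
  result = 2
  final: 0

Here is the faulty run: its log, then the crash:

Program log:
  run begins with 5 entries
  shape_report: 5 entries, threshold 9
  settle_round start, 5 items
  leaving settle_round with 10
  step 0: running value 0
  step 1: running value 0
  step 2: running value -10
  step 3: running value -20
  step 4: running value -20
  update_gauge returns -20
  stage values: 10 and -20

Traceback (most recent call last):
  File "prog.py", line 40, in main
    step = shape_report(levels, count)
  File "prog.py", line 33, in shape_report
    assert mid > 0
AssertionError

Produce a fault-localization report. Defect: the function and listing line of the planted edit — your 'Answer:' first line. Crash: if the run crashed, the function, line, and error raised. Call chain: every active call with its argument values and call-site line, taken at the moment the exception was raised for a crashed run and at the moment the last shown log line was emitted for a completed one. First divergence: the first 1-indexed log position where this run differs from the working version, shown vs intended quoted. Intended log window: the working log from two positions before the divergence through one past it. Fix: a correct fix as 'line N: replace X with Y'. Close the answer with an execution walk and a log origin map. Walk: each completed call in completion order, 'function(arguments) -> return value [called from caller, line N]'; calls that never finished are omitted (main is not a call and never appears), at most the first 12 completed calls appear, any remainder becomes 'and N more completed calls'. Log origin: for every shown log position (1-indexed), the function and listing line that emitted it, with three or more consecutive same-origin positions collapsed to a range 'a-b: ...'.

Answer: the defect is in update_gauge at line 14.
Key fact: Position 7 is the first bad log line: 'step 2: running value -10' should read 'step 2: running value 10'.
Crash: shape_report, line 33, AssertionError.
Call chain: main -> shape_report([9, 5, 10, 10, 3], 9) (called at line 40).
First divergence: at position 7 the run shows 'step 2: running value -10' where the working version logs 'step 2: running value 10'.
Intended log window:
  5: step 0: running value 0
  6: step 1: running value 0
  7: step 2: running value 10
  8: step 3: running value 20
Execution walk:
  settle_round([9, 5, 10, 10, 3]) -> 10  [called from shape_report, line 30]
  update_gauge([9, 5, 10, 10, 3], 9) -> -20  [called from shape_report, line 31]
Log origins:
  1 — main, line 39
  2 — shape_report, line 29
  3 — settle_round, line 2
  4 — settle_round, line 7
  5-9 — update_gauge, line 15
  10 — update_gauge, line 16
  11 — shape_report, line 32
A correct fix: line 14: replace `-` with `+`.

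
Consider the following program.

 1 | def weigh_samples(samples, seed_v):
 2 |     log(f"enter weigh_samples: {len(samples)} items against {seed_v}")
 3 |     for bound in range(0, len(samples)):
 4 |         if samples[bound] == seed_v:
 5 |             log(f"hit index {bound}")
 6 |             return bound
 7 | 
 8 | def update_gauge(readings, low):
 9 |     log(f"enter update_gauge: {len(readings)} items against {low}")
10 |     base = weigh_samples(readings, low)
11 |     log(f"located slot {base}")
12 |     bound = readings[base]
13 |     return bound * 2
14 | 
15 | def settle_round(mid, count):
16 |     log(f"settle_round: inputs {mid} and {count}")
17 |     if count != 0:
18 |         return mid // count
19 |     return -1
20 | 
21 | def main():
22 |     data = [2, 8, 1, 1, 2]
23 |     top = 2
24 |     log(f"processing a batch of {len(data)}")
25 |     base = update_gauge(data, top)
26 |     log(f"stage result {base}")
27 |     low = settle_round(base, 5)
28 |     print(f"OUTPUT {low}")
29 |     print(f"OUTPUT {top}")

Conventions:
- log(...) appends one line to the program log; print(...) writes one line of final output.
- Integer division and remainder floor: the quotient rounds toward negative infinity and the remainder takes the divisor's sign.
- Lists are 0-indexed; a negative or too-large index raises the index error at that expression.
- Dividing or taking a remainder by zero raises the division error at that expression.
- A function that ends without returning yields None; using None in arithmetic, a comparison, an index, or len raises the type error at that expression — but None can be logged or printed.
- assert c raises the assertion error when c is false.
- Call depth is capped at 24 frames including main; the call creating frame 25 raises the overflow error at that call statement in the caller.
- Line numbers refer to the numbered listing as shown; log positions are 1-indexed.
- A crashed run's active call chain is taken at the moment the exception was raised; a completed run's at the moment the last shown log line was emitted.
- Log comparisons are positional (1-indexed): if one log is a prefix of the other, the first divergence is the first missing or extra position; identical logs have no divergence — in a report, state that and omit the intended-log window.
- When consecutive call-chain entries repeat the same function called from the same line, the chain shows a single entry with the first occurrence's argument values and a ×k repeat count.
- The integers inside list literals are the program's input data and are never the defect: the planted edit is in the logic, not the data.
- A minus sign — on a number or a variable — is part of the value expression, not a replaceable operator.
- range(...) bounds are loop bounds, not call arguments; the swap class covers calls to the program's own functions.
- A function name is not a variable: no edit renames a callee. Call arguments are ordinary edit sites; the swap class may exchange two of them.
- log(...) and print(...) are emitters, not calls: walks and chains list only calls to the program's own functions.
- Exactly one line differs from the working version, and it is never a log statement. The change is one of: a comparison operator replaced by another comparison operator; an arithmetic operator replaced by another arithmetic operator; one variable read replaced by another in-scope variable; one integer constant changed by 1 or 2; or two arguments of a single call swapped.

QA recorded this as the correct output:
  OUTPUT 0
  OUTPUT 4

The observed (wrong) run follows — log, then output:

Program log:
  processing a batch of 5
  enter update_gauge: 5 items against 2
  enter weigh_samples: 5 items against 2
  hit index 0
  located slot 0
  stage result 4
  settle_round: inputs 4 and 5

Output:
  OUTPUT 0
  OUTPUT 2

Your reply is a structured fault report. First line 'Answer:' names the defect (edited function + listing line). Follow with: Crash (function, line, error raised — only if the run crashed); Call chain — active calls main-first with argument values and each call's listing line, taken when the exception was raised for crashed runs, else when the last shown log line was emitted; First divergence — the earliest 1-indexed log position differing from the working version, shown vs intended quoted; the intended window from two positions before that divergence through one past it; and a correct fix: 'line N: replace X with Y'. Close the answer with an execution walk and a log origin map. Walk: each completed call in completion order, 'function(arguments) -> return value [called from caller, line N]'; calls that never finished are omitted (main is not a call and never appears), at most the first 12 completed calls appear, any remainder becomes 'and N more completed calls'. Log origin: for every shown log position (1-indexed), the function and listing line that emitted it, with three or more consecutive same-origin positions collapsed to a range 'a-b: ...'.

Answer: the defect is in main at line 29.
The tell: No log line changed; the fault shows up purely in the output.
Call chain: main -> settle_round(4, 5) (called at line 27).
First divergence: there is none — every log position agrees.
Execution walk:
  weigh_samples([2, 8, 1, 1, 2], 2) -> 0  [called from update_gauge, line 10]
  update_gauge([2, 8, 1, 1, 2], 2) -> 4  [called from main, line 25]
  settle_round(4, 5) -> 0  [called from main, line 27]
Log origin:
  1: emitted by main (line 24)
  2: emitted by update_gauge (line 9)
  3: emitted by weigh_samples (line 2)
  4: emitted by weigh_samples (line 5)
  5: emitted by update_gauge (line 11)
  6: emitted by main (line 26)
  7: emitted by settle_round (line 16)
A correct fix: line 29: replace `top` with `base`.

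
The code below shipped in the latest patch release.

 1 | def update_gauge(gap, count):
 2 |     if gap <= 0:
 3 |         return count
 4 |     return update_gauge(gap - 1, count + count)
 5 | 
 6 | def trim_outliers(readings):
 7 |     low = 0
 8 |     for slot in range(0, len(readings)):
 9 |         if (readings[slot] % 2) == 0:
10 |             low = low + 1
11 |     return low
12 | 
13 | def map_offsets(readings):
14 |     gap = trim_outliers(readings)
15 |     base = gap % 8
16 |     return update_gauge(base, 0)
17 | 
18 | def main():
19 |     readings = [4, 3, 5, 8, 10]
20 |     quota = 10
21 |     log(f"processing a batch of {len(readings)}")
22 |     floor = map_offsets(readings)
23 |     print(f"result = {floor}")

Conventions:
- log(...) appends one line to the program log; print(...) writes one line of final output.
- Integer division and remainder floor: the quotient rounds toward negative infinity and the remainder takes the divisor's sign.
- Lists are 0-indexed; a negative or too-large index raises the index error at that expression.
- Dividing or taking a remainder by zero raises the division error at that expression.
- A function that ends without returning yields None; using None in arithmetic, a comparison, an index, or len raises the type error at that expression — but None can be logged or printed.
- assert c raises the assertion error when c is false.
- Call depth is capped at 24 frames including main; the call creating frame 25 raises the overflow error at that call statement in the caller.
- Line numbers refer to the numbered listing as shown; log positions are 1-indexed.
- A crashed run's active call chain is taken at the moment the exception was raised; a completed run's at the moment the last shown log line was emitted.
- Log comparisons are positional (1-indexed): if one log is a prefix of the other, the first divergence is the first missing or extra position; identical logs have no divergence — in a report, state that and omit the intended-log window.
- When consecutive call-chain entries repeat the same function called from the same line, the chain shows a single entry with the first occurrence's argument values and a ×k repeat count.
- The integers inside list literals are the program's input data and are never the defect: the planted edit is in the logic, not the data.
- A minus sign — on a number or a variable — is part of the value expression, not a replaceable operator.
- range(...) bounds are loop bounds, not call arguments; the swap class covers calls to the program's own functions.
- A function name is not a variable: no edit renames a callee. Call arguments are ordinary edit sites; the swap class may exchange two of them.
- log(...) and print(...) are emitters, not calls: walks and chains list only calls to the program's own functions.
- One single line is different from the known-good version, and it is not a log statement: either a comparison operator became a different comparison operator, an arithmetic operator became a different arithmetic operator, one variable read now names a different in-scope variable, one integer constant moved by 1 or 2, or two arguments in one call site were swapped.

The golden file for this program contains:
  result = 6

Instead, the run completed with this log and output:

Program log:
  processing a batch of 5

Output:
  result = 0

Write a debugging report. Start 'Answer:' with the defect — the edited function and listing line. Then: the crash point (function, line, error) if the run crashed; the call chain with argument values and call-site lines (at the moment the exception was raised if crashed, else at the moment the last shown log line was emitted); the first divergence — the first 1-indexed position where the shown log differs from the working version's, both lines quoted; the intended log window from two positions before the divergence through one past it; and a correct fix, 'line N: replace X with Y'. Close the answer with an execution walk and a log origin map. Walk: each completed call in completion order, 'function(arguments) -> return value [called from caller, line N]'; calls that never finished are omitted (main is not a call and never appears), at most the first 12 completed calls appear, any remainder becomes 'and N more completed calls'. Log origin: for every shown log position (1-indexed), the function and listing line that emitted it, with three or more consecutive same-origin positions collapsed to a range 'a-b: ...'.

Answer: the defect is in update_gauge at line 4.
The tell: Log streams are identical — the defect surfaces only in the printed output.
Call chain: main.
First divergence: none; the two logs match at every position.
Execution walk:
  trim_outliers([4, 3, 5, 8, 10]) -> 3  [called from map_offsets, line 14]
  update_gauge(0, 0) -> 0  [called from update_gauge, line 4]
  update_gauge(1, 0) -> 0  [called from update_gauge, line 4]
  update_gauge(2, 0) -> 0  [called from update_gauge, line 4]
  update_gauge(3, 0) -> 0  [called from map_offsets, line 16]
  map_offsets([4, 3, 5, 8, 10]) -> 0  [called from main, line 22]
Log origins:
  1: logged in main at line 21
A correct fix: line 4: replace `count + count` with `count + gap`.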